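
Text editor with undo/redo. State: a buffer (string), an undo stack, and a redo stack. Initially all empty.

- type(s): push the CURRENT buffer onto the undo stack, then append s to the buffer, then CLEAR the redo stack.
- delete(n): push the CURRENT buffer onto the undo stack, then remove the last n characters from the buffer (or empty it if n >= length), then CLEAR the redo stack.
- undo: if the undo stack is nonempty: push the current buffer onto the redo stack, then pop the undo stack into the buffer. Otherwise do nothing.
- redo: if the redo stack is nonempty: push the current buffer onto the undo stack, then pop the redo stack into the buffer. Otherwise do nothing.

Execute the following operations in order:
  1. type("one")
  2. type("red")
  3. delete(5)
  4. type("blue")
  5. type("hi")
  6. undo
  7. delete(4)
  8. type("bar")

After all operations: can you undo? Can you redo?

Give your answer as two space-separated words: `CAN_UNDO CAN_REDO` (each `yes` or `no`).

After op 1 (type): buf='one' undo_depth=1 redo_depth=0
After op 2 (type): buf='onered' undo_depth=2 redo_depth=0
After op 3 (delete): buf='o' undo_depth=3 redo_depth=0
After op 4 (type): buf='oblue' undo_depth=4 redo_depth=0
After op 5 (type): buf='obluehi' undo_depth=5 redo_depth=0
After op 6 (undo): buf='oblue' undo_depth=4 redo_depth=1
After op 7 (delete): buf='o' undo_depth=5 redo_depth=0
After op 8 (type): buf='obar' undo_depth=6 redo_depth=0

Answer: yes no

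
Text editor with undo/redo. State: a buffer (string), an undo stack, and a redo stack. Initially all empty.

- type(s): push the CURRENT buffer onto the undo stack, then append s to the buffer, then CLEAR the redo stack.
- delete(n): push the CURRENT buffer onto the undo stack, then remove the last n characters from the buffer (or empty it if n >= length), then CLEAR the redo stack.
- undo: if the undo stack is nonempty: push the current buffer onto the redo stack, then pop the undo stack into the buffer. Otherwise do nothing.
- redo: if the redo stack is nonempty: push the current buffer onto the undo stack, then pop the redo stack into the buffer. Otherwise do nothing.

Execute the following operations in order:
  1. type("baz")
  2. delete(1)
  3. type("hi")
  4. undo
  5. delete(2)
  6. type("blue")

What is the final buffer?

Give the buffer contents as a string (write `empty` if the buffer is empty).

Answer: blue

Derivation:
After op 1 (type): buf='baz' undo_depth=1 redo_depth=0
After op 2 (delete): buf='ba' undo_depth=2 redo_depth=0
After op 3 (type): buf='bahi' undo_depth=3 redo_depth=0
After op 4 (undo): buf='ba' undo_depth=2 redo_depth=1
After op 5 (delete): buf='(empty)' undo_depth=3 redo_depth=0
After op 6 (type): buf='blue' undo_depth=4 redo_depth=0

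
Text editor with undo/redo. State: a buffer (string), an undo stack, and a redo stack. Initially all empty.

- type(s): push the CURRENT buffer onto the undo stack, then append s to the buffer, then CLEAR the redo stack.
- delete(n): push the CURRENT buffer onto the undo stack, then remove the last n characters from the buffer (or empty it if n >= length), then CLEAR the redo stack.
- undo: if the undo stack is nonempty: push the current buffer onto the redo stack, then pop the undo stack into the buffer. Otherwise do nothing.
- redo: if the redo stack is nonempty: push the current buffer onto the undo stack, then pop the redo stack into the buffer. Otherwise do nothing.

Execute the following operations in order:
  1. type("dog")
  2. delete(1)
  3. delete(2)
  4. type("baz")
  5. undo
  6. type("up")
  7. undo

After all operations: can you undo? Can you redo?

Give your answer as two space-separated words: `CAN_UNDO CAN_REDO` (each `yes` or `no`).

After op 1 (type): buf='dog' undo_depth=1 redo_depth=0
After op 2 (delete): buf='do' undo_depth=2 redo_depth=0
After op 3 (delete): buf='(empty)' undo_depth=3 redo_depth=0
After op 4 (type): buf='baz' undo_depth=4 redo_depth=0
After op 5 (undo): buf='(empty)' undo_depth=3 redo_depth=1
After op 6 (type): buf='up' undo_depth=4 redo_depth=0
After op 7 (undo): buf='(empty)' undo_depth=3 redo_depth=1

Answer: yes yes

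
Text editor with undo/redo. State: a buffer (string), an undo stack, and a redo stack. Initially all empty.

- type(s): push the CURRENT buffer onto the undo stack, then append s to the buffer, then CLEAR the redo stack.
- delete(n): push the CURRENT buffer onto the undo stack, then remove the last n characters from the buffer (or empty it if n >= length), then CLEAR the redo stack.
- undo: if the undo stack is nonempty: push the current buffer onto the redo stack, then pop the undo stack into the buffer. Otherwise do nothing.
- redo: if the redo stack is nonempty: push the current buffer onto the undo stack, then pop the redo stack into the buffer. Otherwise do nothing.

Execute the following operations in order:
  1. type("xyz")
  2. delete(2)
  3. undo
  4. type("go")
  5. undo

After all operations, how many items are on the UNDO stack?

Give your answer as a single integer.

Answer: 1

Derivation:
After op 1 (type): buf='xyz' undo_depth=1 redo_depth=0
After op 2 (delete): buf='x' undo_depth=2 redo_depth=0
After op 3 (undo): buf='xyz' undo_depth=1 redo_depth=1
After op 4 (type): buf='xyzgo' undo_depth=2 redo_depth=0
After op 5 (undo): buf='xyz' undo_depth=1 redo_depth=1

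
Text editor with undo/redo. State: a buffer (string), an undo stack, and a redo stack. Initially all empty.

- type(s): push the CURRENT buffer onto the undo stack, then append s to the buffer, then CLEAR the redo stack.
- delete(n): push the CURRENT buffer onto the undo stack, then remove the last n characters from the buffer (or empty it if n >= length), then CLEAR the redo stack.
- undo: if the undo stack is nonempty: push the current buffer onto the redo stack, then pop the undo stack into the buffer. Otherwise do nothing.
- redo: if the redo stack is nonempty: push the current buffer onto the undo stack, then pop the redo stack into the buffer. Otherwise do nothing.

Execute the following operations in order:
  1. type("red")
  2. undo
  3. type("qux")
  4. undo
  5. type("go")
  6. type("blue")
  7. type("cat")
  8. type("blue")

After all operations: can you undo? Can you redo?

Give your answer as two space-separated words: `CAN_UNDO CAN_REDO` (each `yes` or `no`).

After op 1 (type): buf='red' undo_depth=1 redo_depth=0
After op 2 (undo): buf='(empty)' undo_depth=0 redo_depth=1
After op 3 (type): buf='qux' undo_depth=1 redo_depth=0
After op 4 (undo): buf='(empty)' undo_depth=0 redo_depth=1
After op 5 (type): buf='go' undo_depth=1 redo_depth=0
After op 6 (type): buf='goblue' undo_depth=2 redo_depth=0
After op 7 (type): buf='gobluecat' undo_depth=3 redo_depth=0
After op 8 (type): buf='gobluecatblue' undo_depth=4 redo_depth=0

Answer: yes no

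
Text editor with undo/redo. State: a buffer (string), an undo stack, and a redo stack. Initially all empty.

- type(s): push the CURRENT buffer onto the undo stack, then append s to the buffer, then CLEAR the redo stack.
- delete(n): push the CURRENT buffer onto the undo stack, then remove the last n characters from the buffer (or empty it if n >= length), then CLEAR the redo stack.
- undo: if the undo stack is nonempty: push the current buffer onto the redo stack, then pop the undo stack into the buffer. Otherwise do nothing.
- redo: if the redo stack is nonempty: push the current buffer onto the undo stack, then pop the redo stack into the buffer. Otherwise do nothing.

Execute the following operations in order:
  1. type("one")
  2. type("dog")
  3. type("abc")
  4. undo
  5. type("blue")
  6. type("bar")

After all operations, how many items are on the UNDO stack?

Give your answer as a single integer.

After op 1 (type): buf='one' undo_depth=1 redo_depth=0
After op 2 (type): buf='onedog' undo_depth=2 redo_depth=0
After op 3 (type): buf='onedogabc' undo_depth=3 redo_depth=0
After op 4 (undo): buf='onedog' undo_depth=2 redo_depth=1
After op 5 (type): buf='onedogblue' undo_depth=3 redo_depth=0
After op 6 (type): buf='onedogbluebar' undo_depth=4 redo_depth=0

Answer: 4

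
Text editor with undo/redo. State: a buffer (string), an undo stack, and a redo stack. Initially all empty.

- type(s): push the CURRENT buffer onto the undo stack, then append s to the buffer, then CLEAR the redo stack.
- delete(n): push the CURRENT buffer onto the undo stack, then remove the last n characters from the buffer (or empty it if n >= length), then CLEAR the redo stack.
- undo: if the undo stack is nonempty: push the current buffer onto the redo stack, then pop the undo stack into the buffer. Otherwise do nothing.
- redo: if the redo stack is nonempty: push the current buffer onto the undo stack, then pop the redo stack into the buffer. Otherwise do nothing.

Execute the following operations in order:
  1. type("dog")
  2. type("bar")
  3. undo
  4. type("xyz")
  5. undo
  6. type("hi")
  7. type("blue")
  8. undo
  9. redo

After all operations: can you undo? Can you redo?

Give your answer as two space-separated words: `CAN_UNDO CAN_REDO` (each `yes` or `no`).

After op 1 (type): buf='dog' undo_depth=1 redo_depth=0
After op 2 (type): buf='dogbar' undo_depth=2 redo_depth=0
After op 3 (undo): buf='dog' undo_depth=1 redo_depth=1
After op 4 (type): buf='dogxyz' undo_depth=2 redo_depth=0
After op 5 (undo): buf='dog' undo_depth=1 redo_depth=1
After op 6 (type): buf='doghi' undo_depth=2 redo_depth=0
After op 7 (type): buf='doghiblue' undo_depth=3 redo_depth=0
After op 8 (undo): buf='doghi' undo_depth=2 redo_depth=1
After op 9 (redo): buf='doghiblue' undo_depth=3 redo_depth=0

Answer: yes no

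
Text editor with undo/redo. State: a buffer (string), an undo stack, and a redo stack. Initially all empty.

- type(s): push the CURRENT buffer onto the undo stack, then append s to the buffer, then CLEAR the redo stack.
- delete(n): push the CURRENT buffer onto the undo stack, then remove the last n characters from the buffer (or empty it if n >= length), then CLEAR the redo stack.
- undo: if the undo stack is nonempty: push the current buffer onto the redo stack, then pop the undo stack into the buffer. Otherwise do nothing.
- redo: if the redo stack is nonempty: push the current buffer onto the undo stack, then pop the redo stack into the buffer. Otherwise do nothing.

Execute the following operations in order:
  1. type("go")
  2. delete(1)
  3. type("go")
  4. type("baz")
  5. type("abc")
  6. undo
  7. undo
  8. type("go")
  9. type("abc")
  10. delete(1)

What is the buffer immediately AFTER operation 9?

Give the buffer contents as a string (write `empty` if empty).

Answer: ggogoabc

Derivation:
After op 1 (type): buf='go' undo_depth=1 redo_depth=0
After op 2 (delete): buf='g' undo_depth=2 redo_depth=0
After op 3 (type): buf='ggo' undo_depth=3 redo_depth=0
After op 4 (type): buf='ggobaz' undo_depth=4 redo_depth=0
After op 5 (type): buf='ggobazabc' undo_depth=5 redo_depth=0
After op 6 (undo): buf='ggobaz' undo_depth=4 redo_depth=1
After op 7 (undo): buf='ggo' undo_depth=3 redo_depth=2
After op 8 (type): buf='ggogo' undo_depth=4 redo_depth=0
After op 9 (type): buf='ggogoabc' undo_depth=5 redo_depth=0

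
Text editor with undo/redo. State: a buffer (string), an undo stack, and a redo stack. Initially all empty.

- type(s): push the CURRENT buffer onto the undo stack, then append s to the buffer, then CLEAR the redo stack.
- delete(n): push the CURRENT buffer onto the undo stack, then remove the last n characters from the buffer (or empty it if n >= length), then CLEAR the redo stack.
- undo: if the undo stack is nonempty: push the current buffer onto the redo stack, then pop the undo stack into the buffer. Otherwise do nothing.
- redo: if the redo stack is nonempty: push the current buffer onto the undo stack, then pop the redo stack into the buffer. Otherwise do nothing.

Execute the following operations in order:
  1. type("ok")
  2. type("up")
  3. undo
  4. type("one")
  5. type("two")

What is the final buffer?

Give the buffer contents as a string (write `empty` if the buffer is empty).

Answer: okonetwo

Derivation:
After op 1 (type): buf='ok' undo_depth=1 redo_depth=0
After op 2 (type): buf='okup' undo_depth=2 redo_depth=0
After op 3 (undo): buf='ok' undo_depth=1 redo_depth=1
After op 4 (type): buf='okone' undo_depth=2 redo_depth=0
After op 5 (type): buf='okonetwo' undo_depth=3 redo_depth=0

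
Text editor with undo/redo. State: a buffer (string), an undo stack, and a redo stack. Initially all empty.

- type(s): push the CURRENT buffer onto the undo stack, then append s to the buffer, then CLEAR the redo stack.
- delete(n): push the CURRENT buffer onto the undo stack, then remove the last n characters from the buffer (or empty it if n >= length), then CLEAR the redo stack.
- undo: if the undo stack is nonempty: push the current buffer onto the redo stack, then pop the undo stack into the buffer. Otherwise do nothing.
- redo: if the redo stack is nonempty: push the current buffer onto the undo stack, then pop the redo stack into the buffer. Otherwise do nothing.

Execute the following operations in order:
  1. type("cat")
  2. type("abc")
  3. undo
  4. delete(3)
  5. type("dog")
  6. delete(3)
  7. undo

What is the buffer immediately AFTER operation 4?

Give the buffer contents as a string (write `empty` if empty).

After op 1 (type): buf='cat' undo_depth=1 redo_depth=0
After op 2 (type): buf='catabc' undo_depth=2 redo_depth=0
After op 3 (undo): buf='cat' undo_depth=1 redo_depth=1
After op 4 (delete): buf='(empty)' undo_depth=2 redo_depth=0

Answer: empty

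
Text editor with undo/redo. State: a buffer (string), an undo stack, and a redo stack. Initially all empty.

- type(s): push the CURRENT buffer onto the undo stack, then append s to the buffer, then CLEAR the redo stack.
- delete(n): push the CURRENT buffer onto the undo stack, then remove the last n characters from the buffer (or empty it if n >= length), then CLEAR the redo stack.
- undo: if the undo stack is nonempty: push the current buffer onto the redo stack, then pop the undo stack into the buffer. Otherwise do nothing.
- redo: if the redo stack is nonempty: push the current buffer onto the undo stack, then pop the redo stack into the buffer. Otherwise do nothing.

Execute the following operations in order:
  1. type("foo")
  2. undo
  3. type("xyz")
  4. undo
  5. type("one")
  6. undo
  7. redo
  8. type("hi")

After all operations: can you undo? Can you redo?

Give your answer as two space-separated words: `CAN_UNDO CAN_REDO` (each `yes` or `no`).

Answer: yes no

Derivation:
After op 1 (type): buf='foo' undo_depth=1 redo_depth=0
After op 2 (undo): buf='(empty)' undo_depth=0 redo_depth=1
After op 3 (type): buf='xyz' undo_depth=1 redo_depth=0
After op 4 (undo): buf='(empty)' undo_depth=0 redo_depth=1
After op 5 (type): buf='one' undo_depth=1 redo_depth=0
After op 6 (undo): buf='(empty)' undo_depth=0 redo_depth=1
After op 7 (redo): buf='one' undo_depth=1 redo_depth=0
After op 8 (type): buf='onehi' undo_depth=2 redo_depth=0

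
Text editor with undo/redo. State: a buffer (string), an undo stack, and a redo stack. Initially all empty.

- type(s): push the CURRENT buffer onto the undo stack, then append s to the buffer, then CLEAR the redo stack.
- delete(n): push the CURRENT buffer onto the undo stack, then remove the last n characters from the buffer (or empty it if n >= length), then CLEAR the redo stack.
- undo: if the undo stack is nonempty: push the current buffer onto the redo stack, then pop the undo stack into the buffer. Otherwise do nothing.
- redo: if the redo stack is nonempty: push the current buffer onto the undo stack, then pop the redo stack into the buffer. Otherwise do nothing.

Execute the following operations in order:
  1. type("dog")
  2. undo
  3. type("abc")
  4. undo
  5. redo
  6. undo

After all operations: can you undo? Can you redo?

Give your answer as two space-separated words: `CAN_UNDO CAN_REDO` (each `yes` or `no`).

After op 1 (type): buf='dog' undo_depth=1 redo_depth=0
After op 2 (undo): buf='(empty)' undo_depth=0 redo_depth=1
After op 3 (type): buf='abc' undo_depth=1 redo_depth=0
After op 4 (undo): buf='(empty)' undo_depth=0 redo_depth=1
After op 5 (redo): buf='abc' undo_depth=1 redo_depth=0
After op 6 (undo): buf='(empty)' undo_depth=0 redo_depth=1

Answer: no yes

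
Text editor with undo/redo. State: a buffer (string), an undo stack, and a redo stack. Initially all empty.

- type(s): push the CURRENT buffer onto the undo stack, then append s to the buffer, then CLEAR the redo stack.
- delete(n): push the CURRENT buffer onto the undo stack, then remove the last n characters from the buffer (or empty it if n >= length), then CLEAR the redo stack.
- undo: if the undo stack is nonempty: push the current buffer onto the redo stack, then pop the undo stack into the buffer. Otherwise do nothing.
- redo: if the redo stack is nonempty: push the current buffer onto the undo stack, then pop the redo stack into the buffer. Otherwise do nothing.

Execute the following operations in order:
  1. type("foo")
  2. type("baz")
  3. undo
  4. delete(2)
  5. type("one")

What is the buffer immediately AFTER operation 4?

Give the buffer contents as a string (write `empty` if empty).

Answer: f

Derivation:
After op 1 (type): buf='foo' undo_depth=1 redo_depth=0
After op 2 (type): buf='foobaz' undo_depth=2 redo_depth=0
After op 3 (undo): buf='foo' undo_depth=1 redo_depth=1
After op 4 (delete): buf='f' undo_depth=2 redo_depth=0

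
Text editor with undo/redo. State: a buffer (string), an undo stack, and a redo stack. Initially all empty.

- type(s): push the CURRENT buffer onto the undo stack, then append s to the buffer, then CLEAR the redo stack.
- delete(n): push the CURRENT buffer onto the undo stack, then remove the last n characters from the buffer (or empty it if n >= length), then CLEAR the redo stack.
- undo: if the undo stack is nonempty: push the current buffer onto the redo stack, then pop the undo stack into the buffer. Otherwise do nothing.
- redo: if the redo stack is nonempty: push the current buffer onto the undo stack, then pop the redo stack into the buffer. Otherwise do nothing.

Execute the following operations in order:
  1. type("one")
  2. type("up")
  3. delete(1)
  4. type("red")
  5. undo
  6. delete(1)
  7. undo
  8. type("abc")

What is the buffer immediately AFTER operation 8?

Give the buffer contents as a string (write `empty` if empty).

After op 1 (type): buf='one' undo_depth=1 redo_depth=0
After op 2 (type): buf='oneup' undo_depth=2 redo_depth=0
After op 3 (delete): buf='oneu' undo_depth=3 redo_depth=0
After op 4 (type): buf='oneured' undo_depth=4 redo_depth=0
After op 5 (undo): buf='oneu' undo_depth=3 redo_depth=1
After op 6 (delete): buf='one' undo_depth=4 redo_depth=0
After op 7 (undo): buf='oneu' undo_depth=3 redo_depth=1
After op 8 (type): buf='oneuabc' undo_depth=4 redo_depth=0

Answer: oneuabc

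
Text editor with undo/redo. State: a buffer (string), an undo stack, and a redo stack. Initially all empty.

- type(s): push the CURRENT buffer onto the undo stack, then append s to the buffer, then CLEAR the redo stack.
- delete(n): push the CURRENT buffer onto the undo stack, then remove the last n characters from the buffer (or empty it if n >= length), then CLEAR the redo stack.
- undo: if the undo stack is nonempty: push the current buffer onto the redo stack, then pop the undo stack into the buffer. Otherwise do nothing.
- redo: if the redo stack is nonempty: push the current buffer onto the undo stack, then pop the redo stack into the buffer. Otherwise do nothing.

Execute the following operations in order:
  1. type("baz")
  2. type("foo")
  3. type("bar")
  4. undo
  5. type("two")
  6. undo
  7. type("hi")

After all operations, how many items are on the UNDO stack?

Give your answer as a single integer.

Answer: 3

Derivation:
After op 1 (type): buf='baz' undo_depth=1 redo_depth=0
After op 2 (type): buf='bazfoo' undo_depth=2 redo_depth=0
After op 3 (type): buf='bazfoobar' undo_depth=3 redo_depth=0
After op 4 (undo): buf='bazfoo' undo_depth=2 redo_depth=1
After op 5 (type): buf='bazfootwo' undo_depth=3 redo_depth=0
After op 6 (undo): buf='bazfoo' undo_depth=2 redo_depth=1
After op 7 (type): buf='bazfoohi' undo_depth=3 redo_depth=0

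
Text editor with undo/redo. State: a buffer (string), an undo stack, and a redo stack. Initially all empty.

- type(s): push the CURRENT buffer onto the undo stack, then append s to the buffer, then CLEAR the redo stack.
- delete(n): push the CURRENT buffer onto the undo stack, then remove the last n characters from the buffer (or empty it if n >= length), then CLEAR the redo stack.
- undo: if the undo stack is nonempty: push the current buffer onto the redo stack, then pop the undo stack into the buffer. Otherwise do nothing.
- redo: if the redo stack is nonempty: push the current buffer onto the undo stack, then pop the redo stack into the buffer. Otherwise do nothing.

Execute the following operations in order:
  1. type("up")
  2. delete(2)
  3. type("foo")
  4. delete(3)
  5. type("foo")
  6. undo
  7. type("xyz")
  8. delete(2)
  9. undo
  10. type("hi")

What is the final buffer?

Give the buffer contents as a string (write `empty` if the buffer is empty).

Answer: xyzhi

Derivation:
After op 1 (type): buf='up' undo_depth=1 redo_depth=0
After op 2 (delete): buf='(empty)' undo_depth=2 redo_depth=0
After op 3 (type): buf='foo' undo_depth=3 redo_depth=0
After op 4 (delete): buf='(empty)' undo_depth=4 redo_depth=0
After op 5 (type): buf='foo' undo_depth=5 redo_depth=0
After op 6 (undo): buf='(empty)' undo_depth=4 redo_depth=1
After op 7 (type): buf='xyz' undo_depth=5 redo_depth=0
After op 8 (delete): buf='x' undo_depth=6 redo_depth=0
After op 9 (undo): buf='xyz' undo_depth=5 redo_depth=1
After op 10 (type): buf='xyzhi' undo_depth=6 redo_depth=0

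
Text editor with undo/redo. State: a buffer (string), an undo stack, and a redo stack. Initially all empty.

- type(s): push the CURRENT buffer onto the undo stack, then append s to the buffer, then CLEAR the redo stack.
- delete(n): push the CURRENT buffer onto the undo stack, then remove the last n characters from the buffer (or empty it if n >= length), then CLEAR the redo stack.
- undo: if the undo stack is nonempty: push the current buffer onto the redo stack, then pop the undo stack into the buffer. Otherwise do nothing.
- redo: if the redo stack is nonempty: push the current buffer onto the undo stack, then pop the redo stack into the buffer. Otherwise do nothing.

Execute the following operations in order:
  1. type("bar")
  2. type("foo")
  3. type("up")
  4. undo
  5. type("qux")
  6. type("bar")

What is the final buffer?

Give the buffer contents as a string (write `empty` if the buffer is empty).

Answer: barfooquxbar

Derivation:
After op 1 (type): buf='bar' undo_depth=1 redo_depth=0
After op 2 (type): buf='barfoo' undo_depth=2 redo_depth=0
After op 3 (type): buf='barfooup' undo_depth=3 redo_depth=0
After op 4 (undo): buf='barfoo' undo_depth=2 redo_depth=1
After op 5 (type): buf='barfooqux' undo_depth=3 redo_depth=0
After op 6 (type): buf='barfooquxbar' undo_depth=4 redo_depth=0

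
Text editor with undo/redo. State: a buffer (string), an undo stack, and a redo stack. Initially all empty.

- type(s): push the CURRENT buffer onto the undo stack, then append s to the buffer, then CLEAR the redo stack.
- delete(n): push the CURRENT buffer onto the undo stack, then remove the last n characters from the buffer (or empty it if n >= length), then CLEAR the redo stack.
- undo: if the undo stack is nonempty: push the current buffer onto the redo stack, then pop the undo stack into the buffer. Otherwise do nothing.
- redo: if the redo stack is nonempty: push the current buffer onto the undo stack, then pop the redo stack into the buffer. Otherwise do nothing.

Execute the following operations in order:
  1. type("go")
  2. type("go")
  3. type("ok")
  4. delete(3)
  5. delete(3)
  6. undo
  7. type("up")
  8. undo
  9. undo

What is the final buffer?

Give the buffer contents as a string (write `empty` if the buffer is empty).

Answer: gogook

Derivation:
After op 1 (type): buf='go' undo_depth=1 redo_depth=0
After op 2 (type): buf='gogo' undo_depth=2 redo_depth=0
After op 3 (type): buf='gogook' undo_depth=3 redo_depth=0
After op 4 (delete): buf='gog' undo_depth=4 redo_depth=0
After op 5 (delete): buf='(empty)' undo_depth=5 redo_depth=0
After op 6 (undo): buf='gog' undo_depth=4 redo_depth=1
After op 7 (type): buf='gogup' undo_depth=5 redo_depth=0
After op 8 (undo): buf='gog' undo_depth=4 redo_depth=1
After op 9 (undo): buf='gogook' undo_depth=3 redo_depth=2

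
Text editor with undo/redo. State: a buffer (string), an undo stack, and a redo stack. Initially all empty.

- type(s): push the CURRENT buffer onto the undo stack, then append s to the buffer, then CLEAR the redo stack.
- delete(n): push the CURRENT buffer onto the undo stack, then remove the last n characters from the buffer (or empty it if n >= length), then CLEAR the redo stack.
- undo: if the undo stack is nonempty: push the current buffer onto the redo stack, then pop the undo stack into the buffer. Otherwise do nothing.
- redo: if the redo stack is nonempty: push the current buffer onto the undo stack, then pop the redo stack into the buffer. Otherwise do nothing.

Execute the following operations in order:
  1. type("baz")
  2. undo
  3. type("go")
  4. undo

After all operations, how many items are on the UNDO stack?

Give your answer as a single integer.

After op 1 (type): buf='baz' undo_depth=1 redo_depth=0
After op 2 (undo): buf='(empty)' undo_depth=0 redo_depth=1
After op 3 (type): buf='go' undo_depth=1 redo_depth=0
After op 4 (undo): buf='(empty)' undo_depth=0 redo_depth=1

Answer: 0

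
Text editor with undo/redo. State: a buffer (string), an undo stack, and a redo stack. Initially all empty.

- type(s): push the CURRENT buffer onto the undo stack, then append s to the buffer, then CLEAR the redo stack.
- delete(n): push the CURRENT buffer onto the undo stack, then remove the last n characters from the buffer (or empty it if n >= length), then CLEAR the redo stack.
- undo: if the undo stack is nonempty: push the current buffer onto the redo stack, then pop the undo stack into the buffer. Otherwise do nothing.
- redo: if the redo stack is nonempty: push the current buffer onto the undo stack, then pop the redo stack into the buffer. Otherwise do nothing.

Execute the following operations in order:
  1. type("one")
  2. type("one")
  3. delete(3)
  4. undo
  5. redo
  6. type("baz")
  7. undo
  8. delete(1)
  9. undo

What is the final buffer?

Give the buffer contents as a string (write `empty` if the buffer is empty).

After op 1 (type): buf='one' undo_depth=1 redo_depth=0
After op 2 (type): buf='oneone' undo_depth=2 redo_depth=0
After op 3 (delete): buf='one' undo_depth=3 redo_depth=0
After op 4 (undo): buf='oneone' undo_depth=2 redo_depth=1
After op 5 (redo): buf='one' undo_depth=3 redo_depth=0
After op 6 (type): buf='onebaz' undo_depth=4 redo_depth=0
After op 7 (undo): buf='one' undo_depth=3 redo_depth=1
After op 8 (delete): buf='on' undo_depth=4 redo_depth=0
After op 9 (undo): buf='one' undo_depth=3 redo_depth=1

Answer: one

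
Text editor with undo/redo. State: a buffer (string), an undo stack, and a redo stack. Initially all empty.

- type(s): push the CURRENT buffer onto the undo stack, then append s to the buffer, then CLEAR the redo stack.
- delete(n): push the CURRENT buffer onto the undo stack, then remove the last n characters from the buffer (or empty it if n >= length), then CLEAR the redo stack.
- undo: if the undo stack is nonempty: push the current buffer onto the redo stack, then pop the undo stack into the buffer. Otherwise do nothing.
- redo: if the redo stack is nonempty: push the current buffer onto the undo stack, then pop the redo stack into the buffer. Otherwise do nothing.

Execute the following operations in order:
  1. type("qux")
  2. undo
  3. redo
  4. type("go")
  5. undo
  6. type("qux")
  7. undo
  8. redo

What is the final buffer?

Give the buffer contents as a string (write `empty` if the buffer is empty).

Answer: quxqux

Derivation:
After op 1 (type): buf='qux' undo_depth=1 redo_depth=0
After op 2 (undo): buf='(empty)' undo_depth=0 redo_depth=1
After op 3 (redo): buf='qux' undo_depth=1 redo_depth=0
After op 4 (type): buf='quxgo' undo_depth=2 redo_depth=0
After op 5 (undo): buf='qux' undo_depth=1 redo_depth=1
After op 6 (type): buf='quxqux' undo_depth=2 redo_depth=0
After op 7 (undo): buf='qux' undo_depth=1 redo_depth=1
After op 8 (redo): buf='quxqux' undo_depth=2 redo_depth=0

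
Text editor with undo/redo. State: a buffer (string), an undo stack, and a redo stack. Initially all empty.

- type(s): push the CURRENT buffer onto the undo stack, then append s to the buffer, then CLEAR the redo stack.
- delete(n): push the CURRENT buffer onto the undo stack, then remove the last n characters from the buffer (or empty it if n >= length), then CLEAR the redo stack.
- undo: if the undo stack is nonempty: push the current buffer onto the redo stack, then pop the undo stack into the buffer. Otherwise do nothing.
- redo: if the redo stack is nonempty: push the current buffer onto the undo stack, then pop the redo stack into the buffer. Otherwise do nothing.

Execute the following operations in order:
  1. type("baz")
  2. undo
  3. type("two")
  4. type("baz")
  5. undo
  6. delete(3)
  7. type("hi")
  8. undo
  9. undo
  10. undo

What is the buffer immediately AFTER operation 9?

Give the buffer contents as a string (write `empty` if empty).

After op 1 (type): buf='baz' undo_depth=1 redo_depth=0
After op 2 (undo): buf='(empty)' undo_depth=0 redo_depth=1
After op 3 (type): buf='two' undo_depth=1 redo_depth=0
After op 4 (type): buf='twobaz' undo_depth=2 redo_depth=0
After op 5 (undo): buf='two' undo_depth=1 redo_depth=1
After op 6 (delete): buf='(empty)' undo_depth=2 redo_depth=0
After op 7 (type): buf='hi' undo_depth=3 redo_depth=0
After op 8 (undo): buf='(empty)' undo_depth=2 redo_depth=1
After op 9 (undo): buf='two' undo_depth=1 redo_depth=2

Answer: two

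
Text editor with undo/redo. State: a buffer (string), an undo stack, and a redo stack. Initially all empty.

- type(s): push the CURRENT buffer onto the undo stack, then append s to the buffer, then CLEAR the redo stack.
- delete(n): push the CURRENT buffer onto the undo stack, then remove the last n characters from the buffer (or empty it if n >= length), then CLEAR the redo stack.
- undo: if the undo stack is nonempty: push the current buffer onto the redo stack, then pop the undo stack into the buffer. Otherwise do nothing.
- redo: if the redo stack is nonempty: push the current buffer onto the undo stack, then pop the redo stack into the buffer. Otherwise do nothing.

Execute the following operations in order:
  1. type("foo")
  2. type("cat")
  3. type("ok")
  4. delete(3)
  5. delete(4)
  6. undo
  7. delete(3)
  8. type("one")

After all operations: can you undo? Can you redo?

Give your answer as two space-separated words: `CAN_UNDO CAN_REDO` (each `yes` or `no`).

After op 1 (type): buf='foo' undo_depth=1 redo_depth=0
After op 2 (type): buf='foocat' undo_depth=2 redo_depth=0
After op 3 (type): buf='foocatok' undo_depth=3 redo_depth=0
After op 4 (delete): buf='fooca' undo_depth=4 redo_depth=0
After op 5 (delete): buf='f' undo_depth=5 redo_depth=0
After op 6 (undo): buf='fooca' undo_depth=4 redo_depth=1
After op 7 (delete): buf='fo' undo_depth=5 redo_depth=0
After op 8 (type): buf='foone' undo_depth=6 redo_depth=0

Answer: yes no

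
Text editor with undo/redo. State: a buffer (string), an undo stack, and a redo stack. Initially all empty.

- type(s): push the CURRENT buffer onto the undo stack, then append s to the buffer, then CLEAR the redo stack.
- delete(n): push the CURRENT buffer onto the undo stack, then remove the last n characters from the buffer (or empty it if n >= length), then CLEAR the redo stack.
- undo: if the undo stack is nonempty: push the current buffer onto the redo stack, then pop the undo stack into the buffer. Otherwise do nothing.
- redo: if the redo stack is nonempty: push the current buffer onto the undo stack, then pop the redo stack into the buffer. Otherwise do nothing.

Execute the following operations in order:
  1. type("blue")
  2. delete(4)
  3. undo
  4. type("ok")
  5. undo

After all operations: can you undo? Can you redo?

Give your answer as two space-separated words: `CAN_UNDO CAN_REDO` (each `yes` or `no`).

After op 1 (type): buf='blue' undo_depth=1 redo_depth=0
After op 2 (delete): buf='(empty)' undo_depth=2 redo_depth=0
After op 3 (undo): buf='blue' undo_depth=1 redo_depth=1
After op 4 (type): buf='blueok' undo_depth=2 redo_depth=0
After op 5 (undo): buf='blue' undo_depth=1 redo_depth=1

Answer: yes yes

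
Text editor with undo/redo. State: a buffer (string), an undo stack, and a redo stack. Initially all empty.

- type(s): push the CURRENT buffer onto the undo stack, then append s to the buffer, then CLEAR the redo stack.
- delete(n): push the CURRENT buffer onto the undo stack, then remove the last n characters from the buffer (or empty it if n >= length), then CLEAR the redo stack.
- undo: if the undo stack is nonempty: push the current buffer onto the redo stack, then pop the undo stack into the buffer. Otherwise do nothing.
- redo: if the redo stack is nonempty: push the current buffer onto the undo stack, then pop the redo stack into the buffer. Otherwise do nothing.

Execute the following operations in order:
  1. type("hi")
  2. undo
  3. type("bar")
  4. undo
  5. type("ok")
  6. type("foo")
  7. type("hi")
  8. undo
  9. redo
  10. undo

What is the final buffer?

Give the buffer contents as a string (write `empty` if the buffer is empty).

After op 1 (type): buf='hi' undo_depth=1 redo_depth=0
After op 2 (undo): buf='(empty)' undo_depth=0 redo_depth=1
After op 3 (type): buf='bar' undo_depth=1 redo_depth=0
After op 4 (undo): buf='(empty)' undo_depth=0 redo_depth=1
After op 5 (type): buf='ok' undo_depth=1 redo_depth=0
After op 6 (type): buf='okfoo' undo_depth=2 redo_depth=0
After op 7 (type): buf='okfoohi' undo_depth=3 redo_depth=0
After op 8 (undo): buf='okfoo' undo_depth=2 redo_depth=1
After op 9 (redo): buf='okfoohi' undo_depth=3 redo_depth=0
After op 10 (undo): buf='okfoo' undo_depth=2 redo_depth=1

Answer: okfoo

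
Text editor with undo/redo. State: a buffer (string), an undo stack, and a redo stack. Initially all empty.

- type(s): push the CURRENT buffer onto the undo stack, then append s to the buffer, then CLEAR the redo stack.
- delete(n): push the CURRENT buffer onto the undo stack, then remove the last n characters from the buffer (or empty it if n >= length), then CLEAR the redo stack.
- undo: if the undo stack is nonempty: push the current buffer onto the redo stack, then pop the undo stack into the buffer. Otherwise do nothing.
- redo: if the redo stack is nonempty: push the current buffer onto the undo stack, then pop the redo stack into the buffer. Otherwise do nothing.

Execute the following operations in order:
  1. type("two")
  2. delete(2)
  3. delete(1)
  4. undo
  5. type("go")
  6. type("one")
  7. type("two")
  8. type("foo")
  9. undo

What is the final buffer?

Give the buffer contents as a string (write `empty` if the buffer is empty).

After op 1 (type): buf='two' undo_depth=1 redo_depth=0
After op 2 (delete): buf='t' undo_depth=2 redo_depth=0
After op 3 (delete): buf='(empty)' undo_depth=3 redo_depth=0
After op 4 (undo): buf='t' undo_depth=2 redo_depth=1
After op 5 (type): buf='tgo' undo_depth=3 redo_depth=0
After op 6 (type): buf='tgoone' undo_depth=4 redo_depth=0
After op 7 (type): buf='tgoonetwo' undo_depth=5 redo_depth=0
After op 8 (type): buf='tgoonetwofoo' undo_depth=6 redo_depth=0
After op 9 (undo): buf='tgoonetwo' undo_depth=5 redo_depth=1

Answer: tgoonetwo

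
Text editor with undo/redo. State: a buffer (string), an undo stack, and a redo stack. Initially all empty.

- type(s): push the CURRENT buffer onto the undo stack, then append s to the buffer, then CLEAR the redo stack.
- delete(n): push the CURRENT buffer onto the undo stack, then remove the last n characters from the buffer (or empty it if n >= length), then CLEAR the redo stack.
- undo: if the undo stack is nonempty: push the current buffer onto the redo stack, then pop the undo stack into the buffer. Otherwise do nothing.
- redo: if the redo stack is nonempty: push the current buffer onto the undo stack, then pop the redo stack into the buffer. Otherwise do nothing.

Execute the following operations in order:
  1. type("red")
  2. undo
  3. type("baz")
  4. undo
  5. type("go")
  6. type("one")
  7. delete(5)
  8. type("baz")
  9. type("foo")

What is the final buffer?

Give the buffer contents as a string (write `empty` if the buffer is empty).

After op 1 (type): buf='red' undo_depth=1 redo_depth=0
After op 2 (undo): buf='(empty)' undo_depth=0 redo_depth=1
After op 3 (type): buf='baz' undo_depth=1 redo_depth=0
After op 4 (undo): buf='(empty)' undo_depth=0 redo_depth=1
After op 5 (type): buf='go' undo_depth=1 redo_depth=0
After op 6 (type): buf='goone' undo_depth=2 redo_depth=0
After op 7 (delete): buf='(empty)' undo_depth=3 redo_depth=0
After op 8 (type): buf='baz' undo_depth=4 redo_depth=0
After op 9 (type): buf='bazfoo' undo_depth=5 redo_depth=0

Answer: bazfoo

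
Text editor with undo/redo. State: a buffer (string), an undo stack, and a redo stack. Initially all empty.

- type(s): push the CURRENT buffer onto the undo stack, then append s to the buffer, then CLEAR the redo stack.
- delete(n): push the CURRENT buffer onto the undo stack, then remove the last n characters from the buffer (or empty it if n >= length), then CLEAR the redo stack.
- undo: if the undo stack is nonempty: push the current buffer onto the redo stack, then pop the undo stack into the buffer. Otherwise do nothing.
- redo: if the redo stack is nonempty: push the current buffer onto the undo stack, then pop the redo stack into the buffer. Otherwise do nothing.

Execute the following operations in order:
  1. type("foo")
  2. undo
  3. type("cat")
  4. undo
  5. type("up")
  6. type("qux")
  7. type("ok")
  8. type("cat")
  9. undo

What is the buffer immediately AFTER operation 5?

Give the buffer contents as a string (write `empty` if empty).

After op 1 (type): buf='foo' undo_depth=1 redo_depth=0
After op 2 (undo): buf='(empty)' undo_depth=0 redo_depth=1
After op 3 (type): buf='cat' undo_depth=1 redo_depth=0
After op 4 (undo): buf='(empty)' undo_depth=0 redo_depth=1
After op 5 (type): buf='up' undo_depth=1 redo_depth=0

Answer: up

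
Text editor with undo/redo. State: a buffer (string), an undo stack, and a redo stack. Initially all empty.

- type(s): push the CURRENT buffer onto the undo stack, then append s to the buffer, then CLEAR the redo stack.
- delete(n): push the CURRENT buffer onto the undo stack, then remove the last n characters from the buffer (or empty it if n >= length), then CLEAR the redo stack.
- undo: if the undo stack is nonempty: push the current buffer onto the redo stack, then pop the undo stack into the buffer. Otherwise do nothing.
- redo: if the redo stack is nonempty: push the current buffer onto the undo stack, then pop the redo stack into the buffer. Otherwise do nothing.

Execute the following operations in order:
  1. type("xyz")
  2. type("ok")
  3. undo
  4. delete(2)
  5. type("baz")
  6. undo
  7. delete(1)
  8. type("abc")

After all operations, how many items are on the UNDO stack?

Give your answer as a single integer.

After op 1 (type): buf='xyz' undo_depth=1 redo_depth=0
After op 2 (type): buf='xyzok' undo_depth=2 redo_depth=0
After op 3 (undo): buf='xyz' undo_depth=1 redo_depth=1
After op 4 (delete): buf='x' undo_depth=2 redo_depth=0
After op 5 (type): buf='xbaz' undo_depth=3 redo_depth=0
After op 6 (undo): buf='x' undo_depth=2 redo_depth=1
After op 7 (delete): buf='(empty)' undo_depth=3 redo_depth=0
After op 8 (type): buf='abc' undo_depth=4 redo_depth=0

Answer: 4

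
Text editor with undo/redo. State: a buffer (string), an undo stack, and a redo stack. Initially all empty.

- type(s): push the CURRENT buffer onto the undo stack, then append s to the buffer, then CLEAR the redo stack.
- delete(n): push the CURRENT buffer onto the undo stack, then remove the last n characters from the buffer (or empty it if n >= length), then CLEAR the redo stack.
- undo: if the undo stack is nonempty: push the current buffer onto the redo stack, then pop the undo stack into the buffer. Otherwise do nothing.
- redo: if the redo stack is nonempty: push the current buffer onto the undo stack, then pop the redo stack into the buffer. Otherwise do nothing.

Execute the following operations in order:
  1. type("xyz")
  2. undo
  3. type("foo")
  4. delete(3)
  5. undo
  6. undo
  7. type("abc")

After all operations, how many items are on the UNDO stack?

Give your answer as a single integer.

Answer: 1

Derivation:
After op 1 (type): buf='xyz' undo_depth=1 redo_depth=0
After op 2 (undo): buf='(empty)' undo_depth=0 redo_depth=1
After op 3 (type): buf='foo' undo_depth=1 redo_depth=0
After op 4 (delete): buf='(empty)' undo_depth=2 redo_depth=0
After op 5 (undo): buf='foo' undo_depth=1 redo_depth=1
After op 6 (undo): buf='(empty)' undo_depth=0 redo_depth=2
After op 7 (type): buf='abc' undo_depth=1 redo_depth=0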